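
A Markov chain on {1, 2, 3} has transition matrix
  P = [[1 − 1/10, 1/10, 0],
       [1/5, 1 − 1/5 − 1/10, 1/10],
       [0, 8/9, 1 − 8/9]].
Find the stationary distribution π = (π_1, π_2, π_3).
π = (160/249, 80/249, 3/83)

This is a birth-death chain on three states, which satisfies detailed balance: π_1 · P_{12} = π_2 · P_{21} and π_2 · P_{23} = π_3 · P_{32}.
From π_1 · 1/10 = π_2 · 1/5: π_2/π_1 = (1/10)/(1/5) = 1/2.
From π_2 · 1/10 = π_3 · 8/9: π_3/π_2 = (1/10)/(8/9) = 9/80.
Take π_1 proportional to 1; then unnormalized π = (1, 1/2, 9/160). Normalize by dividing by the sum 249/160:
  π = (160/249, 80/249, 3/83).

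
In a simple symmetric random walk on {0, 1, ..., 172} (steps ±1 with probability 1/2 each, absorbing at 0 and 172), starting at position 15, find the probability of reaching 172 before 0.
P(hit 172 before 0) = 15/172

Let u_k = P(hit 172 before 0 | start at k). Then u_0 = 0, u_172 = 1, and u_k = u_{k-1}/2 + u_{k+1}/2 for 1 ≤ k ≤ 171. This harmonic recurrence is solved by u_k = k/172, giving u_15 = 15/172.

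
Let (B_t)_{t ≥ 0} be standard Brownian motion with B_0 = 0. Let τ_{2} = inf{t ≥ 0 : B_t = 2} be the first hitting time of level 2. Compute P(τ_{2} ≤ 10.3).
P(τ_{2} ≤ 10.3) = 2(1 − Φ(2/√10.3)) = 2(1 − Φ(0.6232)) ≈ 0.5332

By the reflection principle for standard BM, P(τ_b ≤ t) = 2 · P(B_t ≥ b). Since B_t ~ N(0, t), P(B_t ≥ 2) = 1 − Φ(2/√t) = 1 − Φ(2/√10.3) = 1 − Φ(0.6232) ≈ 0.26658. Doubling: P(τ_{2} ≤ 10.3) ≈ 2 · 0.26658 = 0.53316 ≈ 0.5332.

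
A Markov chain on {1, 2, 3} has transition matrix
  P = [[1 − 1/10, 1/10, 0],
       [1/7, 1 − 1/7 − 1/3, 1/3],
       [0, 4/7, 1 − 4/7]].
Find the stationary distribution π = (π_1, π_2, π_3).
π = (120/253, 84/253, 49/253)

This is a birth-death chain on three states, which satisfies detailed balance: π_1 · P_{12} = π_2 · P_{21} and π_2 · P_{23} = π_3 · P_{32}.
From π_1 · 1/10 = π_2 · 1/7: π_2/π_1 = (1/10)/(1/7) = 7/10.
From π_2 · 1/3 = π_3 · 4/7: π_3/π_2 = (1/3)/(4/7) = 7/12.
Take π_1 proportional to 1; then unnormalized π = (1, 7/10, 49/120). Normalize by dividing by the sum 253/120:
  π = (120/253, 84/253, 49/253).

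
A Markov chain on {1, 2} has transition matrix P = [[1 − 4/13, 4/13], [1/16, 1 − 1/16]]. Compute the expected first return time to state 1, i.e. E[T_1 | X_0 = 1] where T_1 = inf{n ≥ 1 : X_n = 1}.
E[T_1 | X_0 = 1] = 1/π_1 = 77/13

For an irreducible recurrent Markov chain with stationary distribution π, E[T_i | X_0 = i] = 1/π_i (Kac's formula). Here π_1 = (1/16)/(4/13 + 1/16) = (1/16)/(77/208) = 13/77, so E[T_1 | X_0 = 1] = 1/π_1 = (4/13 + 1/16)/(1/16) = (77/208)/(1/16) = 77/13.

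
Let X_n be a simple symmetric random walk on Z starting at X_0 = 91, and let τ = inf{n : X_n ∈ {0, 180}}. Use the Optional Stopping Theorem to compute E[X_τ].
E[X_τ] = 91

X_n is a martingale and τ is a bounded-mean stopping time (indeed τ is finite a.s. with bounded expectation since the walk is in a bounded region). By the OST, E[X_τ] = E[X_0] = 91. Equivalently: E[X_τ] = 180 · P(hit 180 first) + 0 · P(hit 0 first) = 180 · (91/180) = 91.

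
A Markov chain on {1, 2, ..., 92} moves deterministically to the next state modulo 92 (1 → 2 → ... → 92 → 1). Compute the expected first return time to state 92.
E[T_92 | X_0 = 92] = 92

The chain cycles deterministically, so starting at state 92 it returns in exactly 92 steps. Equivalently, the stationary distribution is uniform π_j = 1/92 for every state j, so by Kac's formula E[T_92] = 1/π_92 = 92.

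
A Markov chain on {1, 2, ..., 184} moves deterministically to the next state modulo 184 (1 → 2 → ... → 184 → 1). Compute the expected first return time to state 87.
E[T_87 | X_0 = 87] = 184

The chain cycles deterministically, so starting at state 87 it returns in exactly 184 steps. Equivalently, the stationary distribution is uniform π_j = 1/184 for every state j, so by Kac's formula E[T_87] = 1/π_87 = 184.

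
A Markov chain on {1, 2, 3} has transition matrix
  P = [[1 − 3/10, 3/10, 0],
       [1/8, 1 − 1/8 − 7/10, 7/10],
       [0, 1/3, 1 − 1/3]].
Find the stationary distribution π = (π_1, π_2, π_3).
π = (25/211, 60/211, 126/211)

This is a birth-death chain on three states, which satisfies detailed balance: π_1 · P_{12} = π_2 · P_{21} and π_2 · P_{23} = π_3 · P_{32}.
From π_1 · 3/10 = π_2 · 1/8: π_2/π_1 = (3/10)/(1/8) = 12/5.
From π_2 · 7/10 = π_3 · 1/3: π_3/π_2 = (7/10)/(1/3) = 21/10.
Take π_1 proportional to 1; then unnormalized π = (1, 12/5, 126/25). Normalize by dividing by the sum 211/25:
  π = (25/211, 60/211, 126/211).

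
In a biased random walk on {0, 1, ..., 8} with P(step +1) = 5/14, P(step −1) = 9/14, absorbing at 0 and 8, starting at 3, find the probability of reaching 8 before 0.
P(hit 8 before 0) = (1 − (9/5)^3) / (1 − (9/5)^8) = 471875/10664024

Let u_k denote P(reach 8 before 0 | start at k). Boundary: u_0 = 0, u_8 = 1. Recurrence: u_k = 5/14·u_{k+1} + 9/14·u_{k-1} for 1 ≤ k ≤ 7. Try u_k = A + B·r^k with r = q/p = (9/14)/(5/14) = 9/5. Substitution satisfies the recurrence; boundary conditions give:
  u_k = (1 − r^k) / (1 − r^N) = (1 − (9/5)^3) / (1 − (9/5)^8) = 471875/10664024.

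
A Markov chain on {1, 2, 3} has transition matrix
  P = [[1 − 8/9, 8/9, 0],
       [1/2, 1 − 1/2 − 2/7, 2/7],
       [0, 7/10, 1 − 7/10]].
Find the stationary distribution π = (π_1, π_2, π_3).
π = (147/515, 784/1545, 64/309)

This is a birth-death chain on three states, which satisfies detailed balance: π_1 · P_{12} = π_2 · P_{21} and π_2 · P_{23} = π_3 · P_{32}.
From π_1 · 8/9 = π_2 · 1/2: π_2/π_1 = (8/9)/(1/2) = 16/9.
From π_2 · 2/7 = π_3 · 7/10: π_3/π_2 = (2/7)/(7/10) = 20/49.
Take π_1 proportional to 1; then unnormalized π = (1, 16/9, 320/441). Normalize by dividing by the sum 515/147:
  π = (147/515, 784/1545, 64/309).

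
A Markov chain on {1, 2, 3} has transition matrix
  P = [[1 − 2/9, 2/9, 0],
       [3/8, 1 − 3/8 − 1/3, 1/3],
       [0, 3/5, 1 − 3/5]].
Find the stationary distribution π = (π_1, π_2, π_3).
π = (243/467, 144/467, 80/467)

This is a birth-death chain on three states, which satisfies detailed balance: π_1 · P_{12} = π_2 · P_{21} and π_2 · P_{23} = π_3 · P_{32}.
From π_1 · 2/9 = π_2 · 3/8: π_2/π_1 = (2/9)/(3/8) = 16/27.
From π_2 · 1/3 = π_3 · 3/5: π_3/π_2 = (1/3)/(3/5) = 5/9.
Take π_1 proportional to 1; then unnormalized π = (1, 16/27, 80/243). Normalize by dividing by the sum 467/243:
  π = (243/467, 144/467, 80/467).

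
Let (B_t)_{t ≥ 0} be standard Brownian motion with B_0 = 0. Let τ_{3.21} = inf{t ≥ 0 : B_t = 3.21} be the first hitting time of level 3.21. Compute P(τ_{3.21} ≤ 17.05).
P(τ_{3.21} ≤ 17.05) = 2(1 − Φ(3.21/√17.05)) = 2(1 − Φ(0.7774)) ≈ 0.4369

By the reflection principle for standard BM, P(τ_b ≤ t) = 2 · P(B_t ≥ b). Since B_t ~ N(0, t), P(B_t ≥ 3.21) = 1 − Φ(3.21/√t) = 1 − Φ(3.21/√17.05) = 1 − Φ(0.7774) ≈ 0.21846. Doubling: P(τ_{3.21} ≤ 17.05) ≈ 2 · 0.21846 = 0.43692 ≈ 0.4369.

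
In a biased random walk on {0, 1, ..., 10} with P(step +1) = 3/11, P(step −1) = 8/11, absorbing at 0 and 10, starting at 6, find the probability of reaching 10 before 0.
P(hit 10 before 0) = (1 − (8/3)^6) / (1 − (8/3)^10) = 384993/19521505

Let u_k denote P(reach 10 before 0 | start at k). Boundary: u_0 = 0, u_10 = 1. Recurrence: u_k = 3/11·u_{k+1} + 8/11·u_{k-1} for 1 ≤ k ≤ 9. Try u_k = A + B·r^k with r = q/p = (8/11)/(3/11) = 8/3. Substitution satisfies the recurrence; boundary conditions give:
  u_k = (1 − r^k) / (1 − r^N) = (1 − (8/3)^6) / (1 − (8/3)^10) = 384993/19521505.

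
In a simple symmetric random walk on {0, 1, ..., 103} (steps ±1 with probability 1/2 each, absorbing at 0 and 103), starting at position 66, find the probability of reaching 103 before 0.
P(hit 103 before 0) = 66/103

Let u_k = P(hit 103 before 0 | start at k). Then u_0 = 0, u_103 = 1, and u_k = u_{k-1}/2 + u_{k+1}/2 for 1 ≤ k ≤ 102. This harmonic recurrence is solved by u_k = k/103, giving u_66 = 66/103.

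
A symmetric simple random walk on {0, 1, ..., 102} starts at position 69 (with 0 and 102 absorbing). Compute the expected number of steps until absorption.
E[τ | X_0 = 69] = 2277

Let v_k = E[τ | X_0 = k]. Boundary: v_0 = v_102 = 0. Recurrence: v_k = 1 + (v_{k-1} + v_{k+1})/2 for 1 ≤ k ≤ 101. The particular solution to v_k − (v_{k-1} + v_{k+1})/2 = 1 is v_k = −k^2. Adding homogeneous solution A + B k and matching boundaries gives v_k = k (102 − k). Substituting k = 69: v_69 = 69 · 33 = 2277.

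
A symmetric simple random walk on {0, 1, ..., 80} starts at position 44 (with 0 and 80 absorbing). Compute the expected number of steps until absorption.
E[τ | X_0 = 44] = 1584

Let v_k = E[τ | X_0 = k]. Boundary: v_0 = v_80 = 0. Recurrence: v_k = 1 + (v_{k-1} + v_{k+1})/2 for 1 ≤ k ≤ 79. The particular solution to v_k − (v_{k-1} + v_{k+1})/2 = 1 is v_k = −k^2. Adding homogeneous solution A + B k and matching boundaries gives v_k = k (80 − k). Substituting k = 44: v_44 = 44 · 36 = 1584.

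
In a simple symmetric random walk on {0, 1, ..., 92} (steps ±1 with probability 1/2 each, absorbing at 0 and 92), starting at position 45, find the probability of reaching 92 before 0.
P(hit 92 before 0) = 45/92

Let u_k = P(hit 92 before 0 | start at k). Then u_0 = 0, u_92 = 1, and u_k = u_{k-1}/2 + u_{k+1}/2 for 1 ≤ k ≤ 91. This harmonic recurrence is solved by u_k = k/92, giving u_45 = 45/92.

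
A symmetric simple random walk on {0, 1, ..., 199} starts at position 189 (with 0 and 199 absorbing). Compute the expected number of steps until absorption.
E[τ | X_0 = 189] = 1890

Let v_k = E[τ | X_0 = k]. Boundary: v_0 = v_199 = 0. Recurrence: v_k = 1 + (v_{k-1} + v_{k+1})/2 for 1 ≤ k ≤ 198. The particular solution to v_k − (v_{k-1} + v_{k+1})/2 = 1 is v_k = −k^2. Adding homogeneous solution A + B k and matching boundaries gives v_k = k (199 − k). Substituting k = 189: v_189 = 189 · 10 = 1890.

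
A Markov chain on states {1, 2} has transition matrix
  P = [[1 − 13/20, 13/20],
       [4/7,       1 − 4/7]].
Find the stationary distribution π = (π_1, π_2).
π_1 = 80/171, π_2 = 91/171

Solve πP = π with π_1 + π_2 = 1. From πP = π: π_1 · (1 − 13/20) + π_2 · 4/7 = π_1 ⇒ π_2 · 4/7 = π_1 · 13/20 ⇒ π_2/π_1 = (13/20)/(4/7) = 91/80. Together with π_1 + π_2 = 1:
  π_1 = (4/7)/(13/20 + 4/7) = (4/7)/(171/140) = 80/171,
  π_2 = (13/20)/(13/20 + 4/7) = (13/20)/(171/140) = 91/171.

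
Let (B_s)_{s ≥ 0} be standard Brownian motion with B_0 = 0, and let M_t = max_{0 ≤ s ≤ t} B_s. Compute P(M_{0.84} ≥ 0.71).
P(M_{0.84} ≥ 0.71) = 2·P(B_{0.84} ≥ 0.71) = 2(1 − Φ(0.71/√0.84)) ≈ 0.4385

By the reflection principle for Brownian motion, P(M_t ≥ a) = 2 · P(B_t ≥ a) for a ≥ 0. Since B_t ~ N(0, t), P(B_t ≥ 0.71) = 1 − Φ(0.71/√t) = 1 − Φ(0.71/√0.84) = 1 − Φ(0.7747). So
  P(M_{0.84} ≥ 0.71) = 2(1 − Φ(0.7747)) ≈ 0.4385.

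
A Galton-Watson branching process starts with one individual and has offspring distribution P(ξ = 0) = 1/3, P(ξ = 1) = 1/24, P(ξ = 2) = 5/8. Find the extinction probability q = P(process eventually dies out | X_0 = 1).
q = 8/15

The pgf is f(s) = 1/3 + 1/24·s + 5/8·s². The extinction probability q is the smallest fixed point of f in [0, 1]. Setting s = f(s):
  5/8·s² + (1/24 − 1)·s + 1/3 = 0
  5/8·s² − (1/3 + 5/8)·s + 1/3 = 0
which factors as (s − 1)·(5/8·s − 1/3) = 0, giving roots s = 1 and s = (1/3)/(5/8) = 8/15.
Mean offspring μ = 1/24 + 2·5/8 = 31/24 > 1 (supercritical), so q < 1. The extinction probability is the smaller root: q = (1/3)/(5/8) = 8/15.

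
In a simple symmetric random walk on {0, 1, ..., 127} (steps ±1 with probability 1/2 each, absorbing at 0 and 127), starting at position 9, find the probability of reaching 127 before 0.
P(hit 127 before 0) = 9/127

Let u_k = P(hit 127 before 0 | start at k). Then u_0 = 0, u_127 = 1, and u_k = u_{k-1}/2 + u_{k+1}/2 for 1 ≤ k ≤ 126. This harmonic recurrence is solved by u_k = k/127, giving u_9 = 9/127.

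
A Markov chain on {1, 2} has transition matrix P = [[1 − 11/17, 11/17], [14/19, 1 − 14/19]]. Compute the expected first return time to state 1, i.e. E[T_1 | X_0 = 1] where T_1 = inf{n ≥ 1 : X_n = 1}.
E[T_1 | X_0 = 1] = 1/π_1 = 447/238

For an irreducible recurrent Markov chain with stationary distribution π, E[T_i | X_0 = i] = 1/π_i (Kac's formula). Here π_1 = (14/19)/(11/17 + 14/19) = (14/19)/(447/323) = 238/447, so E[T_1 | X_0 = 1] = 1/π_1 = (11/17 + 14/19)/(14/19) = (447/323)/(14/19) = 447/238.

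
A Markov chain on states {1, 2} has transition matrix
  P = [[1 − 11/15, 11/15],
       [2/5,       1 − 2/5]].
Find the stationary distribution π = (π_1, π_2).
π_1 = 6/17, π_2 = 11/17

Solve πP = π with π_1 + π_2 = 1. From πP = π: π_1 · (1 − 11/15) + π_2 · 2/5 = π_1 ⇒ π_2 · 2/5 = π_1 · 11/15 ⇒ π_2/π_1 = (11/15)/(2/5) = 11/6. Together with π_1 + π_2 = 1:
  π_1 = (2/5)/(11/15 + 2/5) = (2/5)/(17/15) = 6/17,
  π_2 = (11/15)/(11/15 + 2/5) = (11/15)/(17/15) = 11/17.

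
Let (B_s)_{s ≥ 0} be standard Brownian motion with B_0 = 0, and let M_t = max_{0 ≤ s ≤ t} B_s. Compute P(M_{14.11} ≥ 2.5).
P(M_{14.11} ≥ 2.5) = 2·P(B_{14.11} ≥ 2.5) = 2(1 − Φ(2.5/√14.11)) ≈ 0.5057

By the reflection principle for Brownian motion, P(M_t ≥ a) = 2 · P(B_t ≥ a) for a ≥ 0. Since B_t ~ N(0, t), P(B_t ≥ 2.5) = 1 − Φ(2.5/√t) = 1 − Φ(2.5/√14.11) = 1 − Φ(0.6655). So
  P(M_{14.11} ≥ 2.5) = 2(1 − Φ(0.6655)) ≈ 0.5057.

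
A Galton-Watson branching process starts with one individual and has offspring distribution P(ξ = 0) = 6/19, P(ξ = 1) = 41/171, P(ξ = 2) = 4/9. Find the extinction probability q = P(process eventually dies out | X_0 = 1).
q = 27/38

The pgf is f(s) = 6/19 + 41/171·s + 4/9·s². The extinction probability q is the smallest fixed point of f in [0, 1]. Setting s = f(s):
  4/9·s² + (41/171 − 1)·s + 6/19 = 0
  4/9·s² − (6/19 + 4/9)·s + 6/19 = 0
which factors as (s − 1)·(4/9·s − 6/19) = 0, giving roots s = 1 and s = (6/19)/(4/9) = 27/38.
Mean offspring μ = 41/171 + 2·4/9 = 193/171 > 1 (supercritical), so q < 1. The extinction probability is the smaller root: q = (6/19)/(4/9) = 27/38.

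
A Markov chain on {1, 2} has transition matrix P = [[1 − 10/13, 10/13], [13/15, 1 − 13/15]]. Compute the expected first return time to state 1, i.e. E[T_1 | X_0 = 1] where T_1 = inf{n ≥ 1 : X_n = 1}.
E[T_1 | X_0 = 1] = 1/π_1 = 319/169

For an irreducible recurrent Markov chain with stationary distribution π, E[T_i | X_0 = i] = 1/π_i (Kac's formula). Here π_1 = (13/15)/(10/13 + 13/15) = (13/15)/(319/195) = 169/319, so E[T_1 | X_0 = 1] = 1/π_1 = (10/13 + 13/15)/(13/15) = (319/195)/(13/15) = 319/169.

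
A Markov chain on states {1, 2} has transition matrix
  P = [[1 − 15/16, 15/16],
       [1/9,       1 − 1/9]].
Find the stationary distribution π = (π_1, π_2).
π_1 = 16/151, π_2 = 135/151

Solve πP = π with π_1 + π_2 = 1. From πP = π: π_1 · (1 − 15/16) + π_2 · 1/9 = π_1 ⇒ π_2 · 1/9 = π_1 · 15/16 ⇒ π_2/π_1 = (15/16)/(1/9) = 135/16. Together with π_1 + π_2 = 1:
  π_1 = (1/9)/(15/16 + 1/9) = (1/9)/(151/144) = 16/151,
  π_2 = (15/16)/(15/16 + 1/9) = (15/16)/(151/144) = 135/151.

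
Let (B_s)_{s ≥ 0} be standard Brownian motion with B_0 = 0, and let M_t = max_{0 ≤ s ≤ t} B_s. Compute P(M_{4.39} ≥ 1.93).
P(M_{4.39} ≥ 1.93) = 2·P(B_{4.39} ≥ 1.93) = 2(1 − Φ(1.93/√4.39)) ≈ 0.3570

By the reflection principle for Brownian motion, P(M_t ≥ a) = 2 · P(B_t ≥ a) for a ≥ 0. Since B_t ~ N(0, t), P(B_t ≥ 1.93) = 1 − Φ(1.93/√t) = 1 − Φ(1.93/√4.39) = 1 − Φ(0.9211). So
  P(M_{4.39} ≥ 1.93) = 2(1 − Φ(0.9211)) ≈ 0.3570.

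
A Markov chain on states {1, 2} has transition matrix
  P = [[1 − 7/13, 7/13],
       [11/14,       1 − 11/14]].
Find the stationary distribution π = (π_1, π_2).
π_1 = 143/241, π_2 = 98/241

Solve πP = π with π_1 + π_2 = 1. From πP = π: π_1 · (1 − 7/13) + π_2 · 11/14 = π_1 ⇒ π_2 · 11/14 = π_1 · 7/13 ⇒ π_2/π_1 = (7/13)/(11/14) = 98/143. Together with π_1 + π_2 = 1:
  π_1 = (11/14)/(7/13 + 11/14) = (11/14)/(241/182) = 143/241,
  π_2 = (7/13)/(7/13 + 11/14) = (7/13)/(241/182) = 98/241.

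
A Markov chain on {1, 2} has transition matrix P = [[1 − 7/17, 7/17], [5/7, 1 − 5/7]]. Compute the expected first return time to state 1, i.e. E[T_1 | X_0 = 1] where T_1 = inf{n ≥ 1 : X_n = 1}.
E[T_1 | X_0 = 1] = 1/π_1 = 134/85

For an irreducible recurrent Markov chain with stationary distribution π, E[T_i | X_0 = i] = 1/π_i (Kac's formula). Here π_1 = (5/7)/(7/17 + 5/7) = (5/7)/(134/119) = 85/134, so E[T_1 | X_0 = 1] = 1/π_1 = (7/17 + 5/7)/(5/7) = (134/119)/(5/7) = 134/85.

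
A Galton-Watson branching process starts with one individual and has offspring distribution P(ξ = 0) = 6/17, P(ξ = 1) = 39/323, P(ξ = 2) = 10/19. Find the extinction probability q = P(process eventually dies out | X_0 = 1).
q = 57/85

The pgf is f(s) = 6/17 + 39/323·s + 10/19·s². The extinction probability q is the smallest fixed point of f in [0, 1]. Setting s = f(s):
  10/19·s² + (39/323 − 1)·s + 6/17 = 0
  10/19·s² − (6/17 + 10/19)·s + 6/17 = 0
which factors as (s − 1)·(10/19·s − 6/17) = 0, giving roots s = 1 and s = (6/17)/(10/19) = 57/85.
Mean offspring μ = 39/323 + 2·10/19 = 379/323 > 1 (supercritical), so q < 1. The extinction probability is the smaller root: q = (6/17)/(10/19) = 57/85.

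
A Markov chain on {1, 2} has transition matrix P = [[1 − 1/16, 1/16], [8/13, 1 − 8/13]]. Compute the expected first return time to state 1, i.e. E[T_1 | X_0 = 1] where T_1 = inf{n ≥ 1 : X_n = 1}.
E[T_1 | X_0 = 1] = 1/π_1 = 141/128

For an irreducible recurrent Markov chain with stationary distribution π, E[T_i | X_0 = i] = 1/π_i (Kac's formula). Here π_1 = (8/13)/(1/16 + 8/13) = (8/13)/(141/208) = 128/141, so E[T_1 | X_0 = 1] = 1/π_1 = (1/16 + 8/13)/(8/13) = (141/208)/(8/13) = 141/128.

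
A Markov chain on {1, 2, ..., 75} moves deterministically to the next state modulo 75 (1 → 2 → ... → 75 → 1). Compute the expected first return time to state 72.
E[T_72 | X_0 = 72] = 75

The chain cycles deterministically, so starting at state 72 it returns in exactly 75 steps. Equivalently, the stationary distribution is uniform π_j = 1/75 for every state j, so by Kac's formula E[T_72] = 1/π_72 = 75.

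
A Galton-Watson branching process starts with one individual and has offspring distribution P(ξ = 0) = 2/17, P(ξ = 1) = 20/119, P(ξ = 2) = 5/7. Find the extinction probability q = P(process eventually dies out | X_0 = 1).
q = 14/85

The pgf is f(s) = 2/17 + 20/119·s + 5/7·s². The extinction probability q is the smallest fixed point of f in [0, 1]. Setting s = f(s):
  5/7·s² + (20/119 − 1)·s + 2/17 = 0
  5/7·s² − (2/17 + 5/7)·s + 2/17 = 0
which factors as (s − 1)·(5/7·s − 2/17) = 0, giving roots s = 1 and s = (2/17)/(5/7) = 14/85.
Mean offspring μ = 20/119 + 2·5/7 = 190/119 > 1 (supercritical), so q < 1. The extinction probability is the smaller root: q = (2/17)/(5/7) = 14/85.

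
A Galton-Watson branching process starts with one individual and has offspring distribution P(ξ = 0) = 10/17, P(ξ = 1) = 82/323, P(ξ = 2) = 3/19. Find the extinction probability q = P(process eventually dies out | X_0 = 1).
q = 1

Mean offspring μ = 0·10/17 + 1·82/323 + 2·3/19 = 184/323 ≤ 1. For μ ≤ 1 with offspring not concentrated at 1, the Galton-Watson process goes extinct almost surely, so q = 1.
(Algebraic check: The pgf is f(s) = 10/17 + 82/323·s + 3/19·s². The extinction probability q is the smallest fixed point of f in [0, 1]. Setting s = f(s):
  3/19·s² + (82/323 − 1)·s + 10/17 = 0
  3/19·s² − (10/17 + 3/19)·s + 10/17 = 0
which factors as (s − 1)·(3/19·s − 10/17) = 0, giving roots s = 1 and s = (10/17)/(3/19) = 190/51. Since 190/51 ≥ 1, the smallest root in [0, 1] is s = 1.)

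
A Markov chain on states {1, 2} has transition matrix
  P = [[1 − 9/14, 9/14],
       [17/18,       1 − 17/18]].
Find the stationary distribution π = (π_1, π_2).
π_1 = 119/200, π_2 = 81/200

Solve πP = π with π_1 + π_2 = 1. From πP = π: π_1 · (1 − 9/14) + π_2 · 17/18 = π_1 ⇒ π_2 · 17/18 = π_1 · 9/14 ⇒ π_2/π_1 = (9/14)/(17/18) = 81/119. Together with π_1 + π_2 = 1:
  π_1 = (17/18)/(9/14 + 17/18) = (17/18)/(100/63) = 119/200,
  π_2 = (9/14)/(9/14 + 17/18) = (9/14)/(100/63) = 81/200.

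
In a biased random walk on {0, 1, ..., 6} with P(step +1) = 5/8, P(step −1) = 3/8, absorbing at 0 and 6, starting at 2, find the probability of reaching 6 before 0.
P(hit 6 before 0) = (1 − (3/5)^2) / (1 − (3/5)^6) = 625/931

Let u_k denote P(reach 6 before 0 | start at k). Boundary: u_0 = 0, u_6 = 1. Recurrence: u_k = 5/8·u_{k+1} + 3/8·u_{k-1} for 1 ≤ k ≤ 5. Try u_k = A + B·r^k with r = q/p = (3/8)/(5/8) = 3/5. Substitution satisfies the recurrence; boundary conditions give:
  u_k = (1 − r^k) / (1 − r^N) = (1 − (3/5)^2) / (1 − (3/5)^6) = 625/931.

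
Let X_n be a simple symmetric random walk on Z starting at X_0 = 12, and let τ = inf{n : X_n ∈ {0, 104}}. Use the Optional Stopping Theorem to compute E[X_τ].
E[X_τ] = 12

X_n is a martingale and τ is a bounded-mean stopping time (indeed τ is finite a.s. with bounded expectation since the walk is in a bounded region). By the OST, E[X_τ] = E[X_0] = 12. Equivalently: E[X_τ] = 104 · P(hit 104 first) + 0 · P(hit 0 first) = 104 · (12/104) = 12.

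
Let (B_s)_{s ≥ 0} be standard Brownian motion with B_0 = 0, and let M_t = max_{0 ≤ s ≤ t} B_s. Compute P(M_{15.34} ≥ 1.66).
P(M_{15.34} ≥ 1.66) = 2·P(B_{15.34} ≥ 1.66) = 2(1 − Φ(1.66/√15.34)) ≈ 0.6717

By the reflection principle for Brownian motion, P(M_t ≥ a) = 2 · P(B_t ≥ a) for a ≥ 0. Since B_t ~ N(0, t), P(B_t ≥ 1.66) = 1 − Φ(1.66/√t) = 1 − Φ(1.66/√15.34) = 1 − Φ(0.4238). So
  P(M_{15.34} ≥ 1.66) = 2(1 − Φ(0.4238)) ≈ 0.6717.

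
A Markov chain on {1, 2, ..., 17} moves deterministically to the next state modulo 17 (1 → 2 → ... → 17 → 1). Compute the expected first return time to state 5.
E[T_5 | X_0 = 5] = 17

The chain cycles deterministically, so starting at state 5 it returns in exactly 17 steps. Equivalently, the stationary distribution is uniform π_j = 1/17 for every state j, so by Kac's formula E[T_5] = 1/π_5 = 17.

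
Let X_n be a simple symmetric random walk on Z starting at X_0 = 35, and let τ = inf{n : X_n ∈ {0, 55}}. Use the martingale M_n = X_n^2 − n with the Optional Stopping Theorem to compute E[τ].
E[τ] = 700

M_n = X_n^2 − n is a martingale (since E[X_{n+1}^2 | F_n] = X_n^2 + 1). By OST (τ has finite mean in a bounded region), E[M_τ] = E[M_0] = X_0^2 − 0 = 35^2 = 1225. Also E[M_τ] = E[X_τ^2] − E[τ]. The walk exits at 0 or 55, with P(hit 55 first) = 35/55, so E[X_τ^2] = 55^2 · 35/55 + 0 = 1925. Thus E[τ] = E[X_τ^2] − E[M_τ] = 1925 − 1225 = 700 = 35(55 − 35) = 700.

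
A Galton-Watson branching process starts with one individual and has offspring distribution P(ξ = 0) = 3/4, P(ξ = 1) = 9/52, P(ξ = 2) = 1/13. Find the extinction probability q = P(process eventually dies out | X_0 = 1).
q = 1

Mean offspring μ = 0·3/4 + 1·9/52 + 2·1/13 = 17/52 ≤ 1. For μ ≤ 1 with offspring not concentrated at 1, the Galton-Watson process goes extinct almost surely, so q = 1.
(Algebraic check: The pgf is f(s) = 3/4 + 9/52·s + 1/13·s². The extinction probability q is the smallest fixed point of f in [0, 1]. Setting s = f(s):
  1/13·s² + (9/52 − 1)·s + 3/4 = 0
  1/13·s² − (3/4 + 1/13)·s + 3/4 = 0
which factors as (s − 1)·(1/13·s − 3/4) = 0, giving roots s = 1 and s = (3/4)/(1/13) = 39/4. Since 39/4 ≥ 1, the smallest root in [0, 1] is s = 1.)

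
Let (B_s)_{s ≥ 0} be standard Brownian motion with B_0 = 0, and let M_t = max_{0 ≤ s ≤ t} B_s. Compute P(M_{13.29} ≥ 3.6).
P(M_{13.29} ≥ 3.6) = 2·P(B_{13.29} ≥ 3.6) = 2(1 − Φ(3.6/√13.29)) ≈ 0.3234

By the reflection principle for Brownian motion, P(M_t ≥ a) = 2 · P(B_t ≥ a) for a ≥ 0. Since B_t ~ N(0, t), P(B_t ≥ 3.6) = 1 − Φ(3.6/√t) = 1 − Φ(3.6/√13.29) = 1 − Φ(0.9875). So
  P(M_{13.29} ≥ 3.6) = 2(1 − Φ(0.9875)) ≈ 0.3234.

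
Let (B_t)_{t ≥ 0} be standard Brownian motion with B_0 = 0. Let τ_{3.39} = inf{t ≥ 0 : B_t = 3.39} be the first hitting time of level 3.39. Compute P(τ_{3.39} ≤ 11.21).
P(τ_{3.39} ≤ 11.21) = 2(1 − Φ(3.39/√11.21)) = 2(1 − Φ(1.0125)) ≈ 0.3113

By the reflection principle for standard BM, P(τ_b ≤ t) = 2 · P(B_t ≥ b). Since B_t ~ N(0, t), P(B_t ≥ 3.39) = 1 − Φ(3.39/√t) = 1 − Φ(3.39/√11.21) = 1 − Φ(1.0125) ≈ 0.15565. Doubling: P(τ_{3.39} ≤ 11.21) ≈ 2 · 0.15565 = 0.31130 ≈ 0.3113.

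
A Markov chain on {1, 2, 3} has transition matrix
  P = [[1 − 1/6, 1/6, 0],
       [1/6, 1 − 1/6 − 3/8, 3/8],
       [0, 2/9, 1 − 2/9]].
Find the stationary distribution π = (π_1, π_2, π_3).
π = (16/59, 16/59, 27/59)

This is a birth-death chain on three states, which satisfies detailed balance: π_1 · P_{12} = π_2 · P_{21} and π_2 · P_{23} = π_3 · P_{32}.
From π_1 · 1/6 = π_2 · 1/6: π_2/π_1 = (1/6)/(1/6) = 1.
From π_2 · 3/8 = π_3 · 2/9: π_3/π_2 = (3/8)/(2/9) = 27/16.
Take π_1 proportional to 1; then unnormalized π = (1, 1, 27/16). Normalize by dividing by the sum 59/16:
  π = (16/59, 16/59, 27/59).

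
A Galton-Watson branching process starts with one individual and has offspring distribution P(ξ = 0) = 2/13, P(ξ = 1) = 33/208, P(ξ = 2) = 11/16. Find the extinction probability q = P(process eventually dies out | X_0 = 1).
q = 32/143

The pgf is f(s) = 2/13 + 33/208·s + 11/16·s². The extinction probability q is the smallest fixed point of f in [0, 1]. Setting s = f(s):
  11/16·s² + (33/208 − 1)·s + 2/13 = 0
  11/16·s² − (2/13 + 11/16)·s + 2/13 = 0
which factors as (s − 1)·(11/16·s − 2/13) = 0, giving roots s = 1 and s = (2/13)/(11/16) = 32/143.
Mean offspring μ = 33/208 + 2·11/16 = 319/208 > 1 (supercritical), so q < 1. The extinction probability is the smaller root: q = (2/13)/(11/16) = 32/143.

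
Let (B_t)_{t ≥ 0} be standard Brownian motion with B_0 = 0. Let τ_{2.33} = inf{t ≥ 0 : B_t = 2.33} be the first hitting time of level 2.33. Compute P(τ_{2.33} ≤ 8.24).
P(τ_{2.33} ≤ 8.24) = 2(1 − Φ(2.33/√8.24)) = 2(1 − Φ(0.8117)) ≈ 0.4170

By the reflection principle for standard BM, P(τ_b ≤ t) = 2 · P(B_t ≥ b). Since B_t ~ N(0, t), P(B_t ≥ 2.33) = 1 − Φ(2.33/√t) = 1 − Φ(2.33/√8.24) = 1 − Φ(0.8117) ≈ 0.20848. Doubling: P(τ_{2.33} ≤ 8.24) ≈ 2 · 0.20848 = 0.41696 ≈ 0.4170.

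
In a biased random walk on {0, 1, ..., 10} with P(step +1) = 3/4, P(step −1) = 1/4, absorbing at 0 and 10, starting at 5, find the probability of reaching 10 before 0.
P(hit 10 before 0) = (1 − (1/3)^5) / (1 − (1/3)^10) = 243/244

Let u_k denote P(reach 10 before 0 | start at k). Boundary: u_0 = 0, u_10 = 1. Recurrence: u_k = 3/4·u_{k+1} + 1/4·u_{k-1} for 1 ≤ k ≤ 9. Try u_k = A + B·r^k with r = q/p = (1/4)/(3/4) = 1/3. Substitution satisfies the recurrence; boundary conditions give:
  u_k = (1 − r^k) / (1 − r^N) = (1 − (1/3)^5) / (1 − (1/3)^10) = 243/244.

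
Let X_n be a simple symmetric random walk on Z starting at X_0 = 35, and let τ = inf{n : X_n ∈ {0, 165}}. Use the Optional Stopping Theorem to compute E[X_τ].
E[X_τ] = 35

X_n is a martingale and τ is a bounded-mean stopping time (indeed τ is finite a.s. with bounded expectation since the walk is in a bounded region). By the OST, E[X_τ] = E[X_0] = 35. Equivalently: E[X_τ] = 165 · P(hit 165 first) + 0 · P(hit 0 first) = 165 · (35/165) = 35.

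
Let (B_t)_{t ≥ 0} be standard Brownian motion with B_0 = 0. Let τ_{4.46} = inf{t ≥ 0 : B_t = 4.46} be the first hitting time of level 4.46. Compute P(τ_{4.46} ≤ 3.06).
P(τ_{4.46} ≤ 3.06) = 2(1 − Φ(4.46/√3.06)) = 2(1 − Φ(2.5496)) ≈ 0.0108

By the reflection principle for standard BM, P(τ_b ≤ t) = 2 · P(B_t ≥ b). Since B_t ~ N(0, t), P(B_t ≥ 4.46) = 1 − Φ(4.46/√t) = 1 − Φ(4.46/√3.06) = 1 − Φ(2.5496) ≈ 0.00539. Doubling: P(τ_{4.46} ≤ 3.06) ≈ 2 · 0.00539 = 0.01078 ≈ 0.0108.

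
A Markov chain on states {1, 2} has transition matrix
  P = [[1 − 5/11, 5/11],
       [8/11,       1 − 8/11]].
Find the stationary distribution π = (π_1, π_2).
π_1 = 8/13, π_2 = 5/13

Solve πP = π with π_1 + π_2 = 1. From πP = π: π_1 · (1 − 5/11) + π_2 · 8/11 = π_1 ⇒ π_2 · 8/11 = π_1 · 5/11 ⇒ π_2/π_1 = (5/11)/(8/11) = 5/8. Together with π_1 + π_2 = 1:
  π_1 = (8/11)/(5/11 + 8/11) = (8/11)/(13/11) = 8/13,
  π_2 = (5/11)/(5/11 + 8/11) = (5/11)/(13/11) = 5/13.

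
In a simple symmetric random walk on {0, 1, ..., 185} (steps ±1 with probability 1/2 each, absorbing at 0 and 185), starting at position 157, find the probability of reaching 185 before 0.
P(hit 185 before 0) = 157/185

Let u_k = P(hit 185 before 0 | start at k). Then u_0 = 0, u_185 = 1, and u_k = u_{k-1}/2 + u_{k+1}/2 for 1 ≤ k ≤ 184. This harmonic recurrence is solved by u_k = k/185, giving u_157 = 157/185.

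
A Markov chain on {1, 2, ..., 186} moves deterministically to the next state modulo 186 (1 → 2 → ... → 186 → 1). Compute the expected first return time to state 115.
E[T_115 | X_0 = 115] = 186

The chain cycles deterministically, so starting at state 115 it returns in exactly 186 steps. Equivalently, the stationary distribution is uniform π_j = 1/186 for every state j, so by Kac's formula E[T_115] = 1/π_115 = 186.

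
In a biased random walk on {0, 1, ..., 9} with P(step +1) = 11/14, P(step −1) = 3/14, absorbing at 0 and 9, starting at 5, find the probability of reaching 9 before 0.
P(hit 9 before 0) = (1 − (3/11)^5) / (1 − (3/11)^9) = 294298741/294741001

Let u_k denote P(reach 9 before 0 | start at k). Boundary: u_0 = 0, u_9 = 1. Recurrence: u_k = 11/14·u_{k+1} + 3/14·u_{k-1} for 1 ≤ k ≤ 8. Try u_k = A + B·r^k with r = q/p = (3/14)/(11/14) = 3/11. Substitution satisfies the recurrence; boundary conditions give:
  u_k = (1 − r^k) / (1 − r^N) = (1 − (3/11)^5) / (1 − (3/11)^9) = 294298741/294741001.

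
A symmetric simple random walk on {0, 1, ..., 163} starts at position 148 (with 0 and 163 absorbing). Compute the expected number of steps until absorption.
E[τ | X_0 = 148] = 2220

Let v_k = E[τ | X_0 = k]. Boundary: v_0 = v_163 = 0. Recurrence: v_k = 1 + (v_{k-1} + v_{k+1})/2 for 1 ≤ k ≤ 162. The particular solution to v_k − (v_{k-1} + v_{k+1})/2 = 1 is v_k = −k^2. Adding homogeneous solution A + B k and matching boundaries gives v_k = k (163 − k). Substituting k = 148: v_148 = 148 · 15 = 2220.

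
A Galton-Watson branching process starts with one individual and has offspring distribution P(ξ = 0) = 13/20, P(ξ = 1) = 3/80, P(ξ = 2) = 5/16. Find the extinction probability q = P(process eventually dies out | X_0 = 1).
q = 1

Mean offspring μ = 0·13/20 + 1·3/80 + 2·5/16 = 53/80 ≤ 1. For μ ≤ 1 with offspring not concentrated at 1, the Galton-Watson process goes extinct almost surely, so q = 1.
(Algebraic check: The pgf is f(s) = 13/20 + 3/80·s + 5/16·s². The extinction probability q is the smallest fixed point of f in [0, 1]. Setting s = f(s):
  5/16·s² + (3/80 − 1)·s + 13/20 = 0
  5/16·s² − (13/20 + 5/16)·s + 13/20 = 0
which factors as (s − 1)·(5/16·s − 13/20) = 0, giving roots s = 1 and s = (13/20)/(5/16) = 52/25. Since 52/25 ≥ 1, the smallest root in [0, 1] is s = 1.)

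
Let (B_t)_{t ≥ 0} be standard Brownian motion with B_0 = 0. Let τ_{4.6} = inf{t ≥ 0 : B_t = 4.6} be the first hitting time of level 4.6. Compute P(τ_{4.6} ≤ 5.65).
P(τ_{4.6} ≤ 5.65) = 2(1 − Φ(4.6/√5.65)) = 2(1 − Φ(1.9352)) ≈ 0.0530

By the reflection principle for standard BM, P(τ_b ≤ t) = 2 · P(B_t ≥ b). Since B_t ~ N(0, t), P(B_t ≥ 4.6) = 1 − Φ(4.6/√t) = 1 − Φ(4.6/√5.65) = 1 − Φ(1.9352) ≈ 0.02648. Doubling: P(τ_{4.6} ≤ 5.65) ≈ 2 · 0.02648 = 0.05296 ≈ 0.0530.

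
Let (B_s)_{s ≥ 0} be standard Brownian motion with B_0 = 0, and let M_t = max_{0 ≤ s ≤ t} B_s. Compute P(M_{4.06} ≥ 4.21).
P(M_{4.06} ≥ 4.21) = 2·P(B_{4.06} ≥ 4.21) = 2(1 − Φ(4.21/√4.06)) ≈ 0.0367

By the reflection principle for Brownian motion, P(M_t ≥ a) = 2 · P(B_t ≥ a) for a ≥ 0. Since B_t ~ N(0, t), P(B_t ≥ 4.21) = 1 − Φ(4.21/√t) = 1 − Φ(4.21/√4.06) = 1 − Φ(2.0894). So
  P(M_{4.06} ≥ 4.21) = 2(1 − Φ(2.0894)) ≈ 0.0367.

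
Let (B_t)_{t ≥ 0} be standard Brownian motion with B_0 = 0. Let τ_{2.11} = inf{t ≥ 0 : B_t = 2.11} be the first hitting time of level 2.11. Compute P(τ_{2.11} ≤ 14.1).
P(τ_{2.11} ≤ 14.1) = 2(1 − Φ(2.11/√14.1)) = 2(1 − Φ(0.5619)) ≈ 0.5742

By the reflection principle for standard BM, P(τ_b ≤ t) = 2 · P(B_t ≥ b). Since B_t ~ N(0, t), P(B_t ≥ 2.11) = 1 − Φ(2.11/√t) = 1 − Φ(2.11/√14.1) = 1 − Φ(0.5619) ≈ 0.28709. Doubling: P(τ_{2.11} ≤ 14.1) ≈ 2 · 0.28709 = 0.57418 ≈ 0.5742.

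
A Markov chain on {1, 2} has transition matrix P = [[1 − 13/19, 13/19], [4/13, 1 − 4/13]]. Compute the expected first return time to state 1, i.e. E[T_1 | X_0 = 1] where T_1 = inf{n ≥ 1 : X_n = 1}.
E[T_1 | X_0 = 1] = 1/π_1 = 245/76

For an irreducible recurrent Markov chain with stationary distribution π, E[T_i | X_0 = i] = 1/π_i (Kac's formula). Here π_1 = (4/13)/(13/19 + 4/13) = (4/13)/(245/247) = 76/245, so E[T_1 | X_0 = 1] = 1/π_1 = (13/19 + 4/13)/(4/13) = (245/247)/(4/13) = 245/76.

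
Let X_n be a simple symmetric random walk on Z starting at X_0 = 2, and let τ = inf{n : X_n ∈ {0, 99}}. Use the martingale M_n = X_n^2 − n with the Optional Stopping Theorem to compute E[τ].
E[τ] = 194

M_n = X_n^2 − n is a martingale (since E[X_{n+1}^2 | F_n] = X_n^2 + 1). By OST (τ has finite mean in a bounded region), E[M_τ] = E[M_0] = X_0^2 − 0 = 2^2 = 4. Also E[M_τ] = E[X_τ^2] − E[τ]. The walk exits at 0 or 99, with P(hit 99 first) = 2/99, so E[X_τ^2] = 99^2 · 2/99 + 0 = 198. Thus E[τ] = E[X_τ^2] − E[M_τ] = 198 − 4 = 194 = 2(99 − 2) = 194.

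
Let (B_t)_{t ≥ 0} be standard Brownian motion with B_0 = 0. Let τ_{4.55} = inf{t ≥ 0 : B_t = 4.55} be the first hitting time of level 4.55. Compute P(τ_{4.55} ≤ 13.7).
P(τ_{4.55} ≤ 13.7) = 2(1 − Φ(4.55/√13.7)) = 2(1 − Φ(1.2293)) ≈ 0.2190

By the reflection principle for standard BM, P(τ_b ≤ t) = 2 · P(B_t ≥ b). Since B_t ~ N(0, t), P(B_t ≥ 4.55) = 1 − Φ(4.55/√t) = 1 − Φ(4.55/√13.7) = 1 − Φ(1.2293) ≈ 0.10948. Doubling: P(τ_{4.55} ≤ 13.7) ≈ 2 · 0.10948 = 0.21896 ≈ 0.2190.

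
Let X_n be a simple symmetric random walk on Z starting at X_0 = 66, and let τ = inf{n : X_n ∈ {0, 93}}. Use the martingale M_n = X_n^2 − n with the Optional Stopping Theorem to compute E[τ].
E[τ] = 1782

M_n = X_n^2 − n is a martingale (since E[X_{n+1}^2 | F_n] = X_n^2 + 1). By OST (τ has finite mean in a bounded region), E[M_τ] = E[M_0] = X_0^2 − 0 = 66^2 = 4356. Also E[M_τ] = E[X_τ^2] − E[τ]. The walk exits at 0 or 93, with P(hit 93 first) = 66/93, so E[X_τ^2] = 93^2 · 66/93 + 0 = 6138. Thus E[τ] = E[X_τ^2] − E[M_τ] = 6138 − 4356 = 1782 = 66(93 − 66) = 1782.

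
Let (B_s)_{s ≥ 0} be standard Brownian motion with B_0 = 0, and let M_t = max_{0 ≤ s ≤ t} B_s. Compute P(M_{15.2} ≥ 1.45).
P(M_{15.2} ≥ 1.45) = 2·P(B_{15.2} ≥ 1.45) = 2(1 − Φ(1.45/√15.2)) ≈ 0.7100

By the reflection principle for Brownian motion, P(M_t ≥ a) = 2 · P(B_t ≥ a) for a ≥ 0. Since B_t ~ N(0, t), P(B_t ≥ 1.45) = 1 − Φ(1.45/√t) = 1 − Φ(1.45/√15.2) = 1 − Φ(0.3719). So
  P(M_{15.2} ≥ 1.45) = 2(1 − Φ(0.3719)) ≈ 0.7100.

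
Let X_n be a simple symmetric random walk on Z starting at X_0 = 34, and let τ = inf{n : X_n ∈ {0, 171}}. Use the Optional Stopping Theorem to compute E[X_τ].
E[X_τ] = 34

X_n is a martingale and τ is a bounded-mean stopping time (indeed τ is finite a.s. with bounded expectation since the walk is in a bounded region). By the OST, E[X_τ] = E[X_0] = 34. Equivalently: E[X_τ] = 171 · P(hit 171 first) + 0 · P(hit 0 first) = 171 · (34/171) = 34.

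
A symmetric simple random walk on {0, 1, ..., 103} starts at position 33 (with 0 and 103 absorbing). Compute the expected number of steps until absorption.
E[τ | X_0 = 33] = 2310

Let v_k = E[τ | X_0 = k]. Boundary: v_0 = v_103 = 0. Recurrence: v_k = 1 + (v_{k-1} + v_{k+1})/2 for 1 ≤ k ≤ 102. The particular solution to v_k − (v_{k-1} + v_{k+1})/2 = 1 is v_k = −k^2. Adding homogeneous solution A + B k and matching boundaries gives v_k = k (103 − k). Substituting k = 33: v_33 = 33 · 70 = 2310.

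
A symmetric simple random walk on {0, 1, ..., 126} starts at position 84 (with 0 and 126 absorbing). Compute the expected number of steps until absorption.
E[τ | X_0 = 84] = 3528

Let v_k = E[τ | X_0 = k]. Boundary: v_0 = v_126 = 0. Recurrence: v_k = 1 + (v_{k-1} + v_{k+1})/2 for 1 ≤ k ≤ 125. The particular solution to v_k − (v_{k-1} + v_{k+1})/2 = 1 is v_k = −k^2. Adding homogeneous solution A + B k and matching boundaries gives v_k = k (126 − k). Substituting k = 84: v_84 = 84 · 42 = 3528.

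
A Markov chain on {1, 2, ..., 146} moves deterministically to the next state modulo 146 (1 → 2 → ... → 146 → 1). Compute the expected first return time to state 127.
E[T_127 | X_0 = 127] = 146

The chain cycles deterministically, so starting at state 127 it returns in exactly 146 steps. Equivalently, the stationary distribution is uniform π_j = 1/146 for every state j, so by Kac's formula E[T_127] = 1/π_127 = 146.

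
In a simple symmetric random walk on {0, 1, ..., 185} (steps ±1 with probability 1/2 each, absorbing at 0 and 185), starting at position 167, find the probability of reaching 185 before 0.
P(hit 185 before 0) = 167/185

Let u_k = P(hit 185 before 0 | start at k). Then u_0 = 0, u_185 = 1, and u_k = u_{k-1}/2 + u_{k+1}/2 for 1 ≤ k ≤ 184. This harmonic recurrence is solved by u_k = k/185, giving u_167 = 167/185.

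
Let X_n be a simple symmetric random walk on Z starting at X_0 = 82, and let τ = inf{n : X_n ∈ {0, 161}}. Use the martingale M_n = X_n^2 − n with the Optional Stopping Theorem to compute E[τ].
E[τ] = 6478

M_n = X_n^2 − n is a martingale (since E[X_{n+1}^2 | F_n] = X_n^2 + 1). By OST (τ has finite mean in a bounded region), E[M_τ] = E[M_0] = X_0^2 − 0 = 82^2 = 6724. Also E[M_τ] = E[X_τ^2] − E[τ]. The walk exits at 0 or 161, with P(hit 161 first) = 82/161, so E[X_τ^2] = 161^2 · 82/161 + 0 = 13202. Thus E[τ] = E[X_τ^2] − E[M_τ] = 13202 − 6724 = 6478 = 82(161 − 82) = 6478.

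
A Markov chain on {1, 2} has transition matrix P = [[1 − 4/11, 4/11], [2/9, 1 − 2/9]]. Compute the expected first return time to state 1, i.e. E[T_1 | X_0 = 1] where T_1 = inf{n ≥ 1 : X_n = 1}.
E[T_1 | X_0 = 1] = 1/π_1 = 29/11

For an irreducible recurrent Markov chain with stationary distribution π, E[T_i | X_0 = i] = 1/π_i (Kac's formula). Here π_1 = (2/9)/(4/11 + 2/9) = (2/9)/(58/99) = 11/29, so E[T_1 | X_0 = 1] = 1/π_1 = (4/11 + 2/9)/(2/9) = (58/99)/(2/9) = 29/11.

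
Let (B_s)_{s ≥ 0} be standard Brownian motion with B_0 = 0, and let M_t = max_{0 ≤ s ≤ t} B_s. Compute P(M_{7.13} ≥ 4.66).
P(M_{7.13} ≥ 4.66) = 2·P(B_{7.13} ≥ 4.66) = 2(1 − Φ(4.66/√7.13)) ≈ 0.0810

By the reflection principle for Brownian motion, P(M_t ≥ a) = 2 · P(B_t ≥ a) for a ≥ 0. Since B_t ~ N(0, t), P(B_t ≥ 4.66) = 1 − Φ(4.66/√t) = 1 − Φ(4.66/√7.13) = 1 − Φ(1.7452). So
  P(M_{7.13} ≥ 4.66) = 2(1 − Φ(1.7452)) ≈ 0.0810.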